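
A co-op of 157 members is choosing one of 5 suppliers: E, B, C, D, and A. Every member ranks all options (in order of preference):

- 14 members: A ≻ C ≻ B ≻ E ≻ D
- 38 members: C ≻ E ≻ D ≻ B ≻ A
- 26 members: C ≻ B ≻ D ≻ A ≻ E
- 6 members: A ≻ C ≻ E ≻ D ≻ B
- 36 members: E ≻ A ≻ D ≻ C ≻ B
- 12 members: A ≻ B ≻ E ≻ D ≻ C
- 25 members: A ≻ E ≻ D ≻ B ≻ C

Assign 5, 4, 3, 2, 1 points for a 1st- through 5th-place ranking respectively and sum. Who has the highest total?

E: 14·2 + 38·4 + 26·1 + 6·3 + 36·5 + 12·3 + 25·4 = 540
B: 14·3 + 38·2 + 26·4 + 6·1 + 36·1 + 12·4 + 25·2 = 362
C: 14·4 + 38·5 + 26·5 + 6·4 + 36·2 + 12·1 + 25·1 = 509
D: 14·1 + 38·3 + 26·3 + 6·2 + 36·3 + 12·2 + 25·3 = 425
A: 14·5 + 38·1 + 26·2 + 6·5 + 36·4 + 12·5 + 25·5 = 519
E has the highest Borda score (540).

E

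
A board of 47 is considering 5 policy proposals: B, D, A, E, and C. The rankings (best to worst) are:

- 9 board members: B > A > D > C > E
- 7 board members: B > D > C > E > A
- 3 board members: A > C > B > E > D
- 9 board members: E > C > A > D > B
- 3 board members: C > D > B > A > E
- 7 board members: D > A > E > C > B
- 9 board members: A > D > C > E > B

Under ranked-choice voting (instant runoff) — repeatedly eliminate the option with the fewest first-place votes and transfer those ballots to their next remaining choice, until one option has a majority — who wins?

Round 1: B 16, D 7, A 12, E 9, C 3. Eliminate C.
Round 2: B 16, D 10, A 12, E 9. Eliminate E.
Round 3: B 16, D 10, A 21. Eliminate D.
Round 4: B 19, A 28. A has a majority.

A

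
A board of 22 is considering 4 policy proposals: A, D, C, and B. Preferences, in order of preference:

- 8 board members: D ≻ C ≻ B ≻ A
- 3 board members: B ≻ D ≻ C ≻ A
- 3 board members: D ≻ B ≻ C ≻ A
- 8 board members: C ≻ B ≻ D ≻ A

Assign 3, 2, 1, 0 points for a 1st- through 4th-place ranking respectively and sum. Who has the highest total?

D

A: 8·0 + 3·0 + 3·0 + 8·0 = 0
D: 8·3 + 3·2 + 3·3 + 8·1 = 47
C: 8·2 + 3·1 + 3·1 + 8·3 = 46
B: 8·1 + 3·3 + 3·2 + 8·2 = 39
D has the highest Borda score (47).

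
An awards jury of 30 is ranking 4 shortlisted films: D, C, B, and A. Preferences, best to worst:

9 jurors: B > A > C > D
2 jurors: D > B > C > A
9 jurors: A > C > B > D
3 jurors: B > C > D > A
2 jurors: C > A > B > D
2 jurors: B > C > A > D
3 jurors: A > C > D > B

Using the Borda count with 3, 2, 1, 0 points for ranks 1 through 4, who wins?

A

D: 9·0 + 2·3 + 9·0 + 3·1 + 2·0 + 2·0 + 3·1 = 12
C: 9·1 + 2·1 + 9·2 + 3·2 + 2·3 + 2·2 + 3·2 = 51
B: 9·3 + 2·2 + 9·1 + 3·3 + 2·1 + 2·3 + 3·0 = 57
A: 9·2 + 2·0 + 9·3 + 3·0 + 2·2 + 2·1 + 3·3 = 60
A has the highest Borda score (60).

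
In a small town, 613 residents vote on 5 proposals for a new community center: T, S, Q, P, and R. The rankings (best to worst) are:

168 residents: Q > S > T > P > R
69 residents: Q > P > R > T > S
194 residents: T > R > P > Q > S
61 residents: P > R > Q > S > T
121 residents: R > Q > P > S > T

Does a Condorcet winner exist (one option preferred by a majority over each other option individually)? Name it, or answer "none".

none

Checking pairwise contests:
S beats T 350–263.
Q beats S 613–0.
R beats Q 376–237.
T beats P 362–251.
T beats R 362–251.
Every option loses at least one head-to-head, so there is no Condorcet winner.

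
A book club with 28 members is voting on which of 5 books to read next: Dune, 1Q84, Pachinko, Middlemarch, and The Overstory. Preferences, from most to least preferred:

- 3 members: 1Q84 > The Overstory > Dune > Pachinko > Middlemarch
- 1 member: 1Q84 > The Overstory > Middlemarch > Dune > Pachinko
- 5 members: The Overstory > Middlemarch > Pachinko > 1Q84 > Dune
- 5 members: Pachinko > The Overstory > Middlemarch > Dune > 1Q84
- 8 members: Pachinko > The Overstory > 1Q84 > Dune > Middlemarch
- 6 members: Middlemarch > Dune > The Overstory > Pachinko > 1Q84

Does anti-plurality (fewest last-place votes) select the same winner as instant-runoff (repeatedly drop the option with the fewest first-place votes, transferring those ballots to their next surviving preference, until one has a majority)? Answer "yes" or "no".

yes

Anti-plurality — last-place votes: Dune 5, 1Q84 11, Pachinko 1, Middlemarch 11, The Overstory 0. Winner: The Overstory.
Instant-runoff — R1 Dune 0, 1Q84 4, Pachinko 13, Middlemarch 6, The Overstory 5 (Dune out); R2 1Q84 4, Pachinko 13, Middlemarch 6, The Overstory 5 (1Q84 out); R3 Pachinko 13, Middlemarch 6, The Overstory 9 (Middlemarch out); R4 Pachinko 13, The Overstory 15 (The Overstory winner). Winner: The Overstory.
The two methods agree.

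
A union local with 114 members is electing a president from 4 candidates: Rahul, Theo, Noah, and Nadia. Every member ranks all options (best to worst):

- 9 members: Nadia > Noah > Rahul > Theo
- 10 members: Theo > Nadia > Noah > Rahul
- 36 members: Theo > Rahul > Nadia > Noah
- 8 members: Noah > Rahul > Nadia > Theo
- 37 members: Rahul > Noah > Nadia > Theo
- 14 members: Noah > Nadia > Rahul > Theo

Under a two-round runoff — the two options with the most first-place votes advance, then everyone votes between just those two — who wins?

Round 1 first-place votes: Rahul 37, Theo 46, Noah 22, Nadia 9.
Theo and Rahul advance.
Runoff: Theo is preferred to Rahul by 46 voters; Rahul by 68.
Rahul wins the runoff.

Rahul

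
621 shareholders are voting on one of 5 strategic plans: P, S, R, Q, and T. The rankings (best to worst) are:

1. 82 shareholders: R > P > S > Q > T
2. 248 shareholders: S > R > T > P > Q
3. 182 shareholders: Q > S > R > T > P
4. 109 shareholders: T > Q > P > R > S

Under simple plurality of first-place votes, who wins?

First-place votes: P 0, S 248, R 82, Q 182, T 109.
S has the most first-place votes.

S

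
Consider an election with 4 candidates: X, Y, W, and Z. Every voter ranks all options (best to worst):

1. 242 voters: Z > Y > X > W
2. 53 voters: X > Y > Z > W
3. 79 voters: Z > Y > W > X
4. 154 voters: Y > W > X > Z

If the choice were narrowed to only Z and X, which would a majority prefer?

Z

Voters preferring Z to X: 321; preferring X to Z: 207.
Z wins the head-to-head.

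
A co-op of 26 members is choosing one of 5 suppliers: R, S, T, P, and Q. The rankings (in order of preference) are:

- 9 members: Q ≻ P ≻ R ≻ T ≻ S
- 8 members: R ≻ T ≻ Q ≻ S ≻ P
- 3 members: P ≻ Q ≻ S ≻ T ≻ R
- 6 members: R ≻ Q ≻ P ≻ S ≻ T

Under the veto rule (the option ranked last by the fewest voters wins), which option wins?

Q

Last-place votes: R 3, S 9, T 6, P 8, Q 0.
Q is ranked last by the fewest voters, so Q wins.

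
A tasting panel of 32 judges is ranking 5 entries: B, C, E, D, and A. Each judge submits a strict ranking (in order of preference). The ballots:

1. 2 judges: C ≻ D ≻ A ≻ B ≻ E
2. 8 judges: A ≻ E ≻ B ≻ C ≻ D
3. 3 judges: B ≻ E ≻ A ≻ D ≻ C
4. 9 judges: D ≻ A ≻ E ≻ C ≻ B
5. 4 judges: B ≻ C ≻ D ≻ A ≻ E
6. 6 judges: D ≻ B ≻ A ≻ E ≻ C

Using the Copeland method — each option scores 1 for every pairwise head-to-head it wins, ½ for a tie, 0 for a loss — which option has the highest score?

B: beats C; loses to E, D, and A → score 1.
C: loses to B, E, D, and A → score 0.
E: beats B and C; loses to D and A → score 2.
D: beats B, C, E, and A → score 4.
A: beats B, C, and E; loses to D → score 3.
D has the best pairwise record.

D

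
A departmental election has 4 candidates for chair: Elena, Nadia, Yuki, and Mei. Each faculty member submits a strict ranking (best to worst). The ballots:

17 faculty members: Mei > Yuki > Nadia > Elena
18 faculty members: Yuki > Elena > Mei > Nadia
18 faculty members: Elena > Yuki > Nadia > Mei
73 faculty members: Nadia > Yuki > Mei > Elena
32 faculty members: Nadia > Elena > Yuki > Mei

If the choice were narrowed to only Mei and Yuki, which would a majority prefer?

Voters preferring Mei to Yuki: 17; preferring Yuki to Mei: 141.
Yuki wins the head-to-head.

Yuki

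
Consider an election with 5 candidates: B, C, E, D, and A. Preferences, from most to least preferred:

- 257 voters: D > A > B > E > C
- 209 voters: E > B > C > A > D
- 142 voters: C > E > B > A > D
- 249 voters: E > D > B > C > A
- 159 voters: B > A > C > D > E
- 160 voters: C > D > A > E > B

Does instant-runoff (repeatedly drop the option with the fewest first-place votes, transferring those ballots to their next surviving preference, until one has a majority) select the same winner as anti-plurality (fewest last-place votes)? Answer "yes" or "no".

Instant-runoff — R1 B 159, C 302, E 458, D 257, A 0 (A out); R2 B 159, C 302, E 458, D 257 (B out); R3 C 461, E 458, D 257 (D out); R4 C 461, E 715 (E winner). Winner: E.
Anti-plurality — last-place votes: B 160, C 257, E 159, D 351, A 249. Winner: E.
The two methods agree.

yes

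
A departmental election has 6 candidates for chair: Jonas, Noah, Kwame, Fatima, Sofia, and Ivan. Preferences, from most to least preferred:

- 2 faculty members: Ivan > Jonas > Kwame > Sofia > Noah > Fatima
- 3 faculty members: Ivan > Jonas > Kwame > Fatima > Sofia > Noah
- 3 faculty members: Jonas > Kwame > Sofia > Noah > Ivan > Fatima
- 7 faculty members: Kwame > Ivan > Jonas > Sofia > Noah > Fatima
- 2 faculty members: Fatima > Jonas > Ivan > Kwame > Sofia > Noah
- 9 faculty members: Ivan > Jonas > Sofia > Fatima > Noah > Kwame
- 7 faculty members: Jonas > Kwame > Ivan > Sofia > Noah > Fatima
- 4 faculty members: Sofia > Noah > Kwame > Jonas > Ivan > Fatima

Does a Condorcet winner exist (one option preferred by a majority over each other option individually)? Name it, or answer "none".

Checking pairwise contests:
Ivan beats Jonas 21–16.
Jonas beats Noah 33–4.
Jonas beats Kwame 26–11.
Jonas beats Fatima 35–2.
Jonas beats Sofia 33–4.
Kwame beats Ivan 21–16.
Every option loses at least one head-to-head, so there is no Condorcet winner.

none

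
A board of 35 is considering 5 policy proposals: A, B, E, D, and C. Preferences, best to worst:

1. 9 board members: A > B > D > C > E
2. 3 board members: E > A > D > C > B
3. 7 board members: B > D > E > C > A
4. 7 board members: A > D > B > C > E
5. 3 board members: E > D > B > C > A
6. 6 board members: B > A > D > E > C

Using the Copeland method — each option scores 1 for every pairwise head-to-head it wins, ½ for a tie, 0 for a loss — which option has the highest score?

A

A: beats B, E, D, and C → score 4.
B: beats E, D, and C; loses to A → score 3.
E: beats C; loses to A, B, and D → score 1.
D: beats E and C; loses to A and B → score 2.
C: loses to A, B, E, and D → score 0.
A has the best pairwise record.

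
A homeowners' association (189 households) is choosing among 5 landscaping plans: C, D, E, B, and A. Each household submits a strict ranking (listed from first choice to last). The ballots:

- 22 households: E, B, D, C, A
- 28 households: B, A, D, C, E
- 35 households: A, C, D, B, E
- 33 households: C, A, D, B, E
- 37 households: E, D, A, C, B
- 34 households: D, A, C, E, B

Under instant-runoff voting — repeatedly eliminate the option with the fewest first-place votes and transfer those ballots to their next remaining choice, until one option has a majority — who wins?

Round 1: C 33, D 34, E 59, B 28, A 35. Eliminate B.
Round 2: C 33, D 34, E 59, A 63. Eliminate C.
Round 3: D 34, E 59, A 96. A has a majority.

A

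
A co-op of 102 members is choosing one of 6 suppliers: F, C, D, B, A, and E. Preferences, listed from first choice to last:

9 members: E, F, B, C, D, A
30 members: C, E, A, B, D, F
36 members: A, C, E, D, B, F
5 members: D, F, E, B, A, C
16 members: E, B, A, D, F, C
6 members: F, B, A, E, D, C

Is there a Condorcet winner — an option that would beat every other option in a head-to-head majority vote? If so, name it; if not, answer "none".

Checking pairwise contests:
C beats F 66–36.
A beats C 63–39.
C beats D 75–27.
C beats B 66–36.
E beats A 60–42.
C beats E 66–36.
Every option loses at least one head-to-head, so there is no Condorcet winner.

none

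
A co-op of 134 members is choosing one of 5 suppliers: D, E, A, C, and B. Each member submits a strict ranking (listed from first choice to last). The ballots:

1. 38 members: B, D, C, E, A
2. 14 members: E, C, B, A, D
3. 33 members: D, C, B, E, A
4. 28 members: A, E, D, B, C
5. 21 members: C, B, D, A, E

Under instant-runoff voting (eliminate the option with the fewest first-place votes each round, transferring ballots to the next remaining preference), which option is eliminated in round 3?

Round 1: D 33, E 14, A 28, C 21, B 38. Eliminate E.
Round 2: D 33, A 28, C 35, B 38. Eliminate A.
Round 3: D 61, C 35, B 38. Eliminate C.

C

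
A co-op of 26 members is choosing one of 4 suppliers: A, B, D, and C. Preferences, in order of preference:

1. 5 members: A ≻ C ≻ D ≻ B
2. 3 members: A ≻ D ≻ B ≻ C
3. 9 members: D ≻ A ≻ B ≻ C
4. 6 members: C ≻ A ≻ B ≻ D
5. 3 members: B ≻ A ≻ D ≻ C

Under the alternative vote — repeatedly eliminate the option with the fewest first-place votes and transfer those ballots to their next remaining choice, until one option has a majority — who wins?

A

Round 1: A 8, B 3, D 9, C 6. Eliminate B.
Round 2: A 11, D 9, C 6. Eliminate C.
Round 3: A 17, D 9. A has a majority.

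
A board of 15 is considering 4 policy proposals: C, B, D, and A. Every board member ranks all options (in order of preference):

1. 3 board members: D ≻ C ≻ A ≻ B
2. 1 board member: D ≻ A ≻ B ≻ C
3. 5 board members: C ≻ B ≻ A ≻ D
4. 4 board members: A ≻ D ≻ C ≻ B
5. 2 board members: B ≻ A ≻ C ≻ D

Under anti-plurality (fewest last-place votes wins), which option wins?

Last-place votes: C 1, B 7, D 7, A 0.
A is ranked last by the fewest voters, so A wins.

A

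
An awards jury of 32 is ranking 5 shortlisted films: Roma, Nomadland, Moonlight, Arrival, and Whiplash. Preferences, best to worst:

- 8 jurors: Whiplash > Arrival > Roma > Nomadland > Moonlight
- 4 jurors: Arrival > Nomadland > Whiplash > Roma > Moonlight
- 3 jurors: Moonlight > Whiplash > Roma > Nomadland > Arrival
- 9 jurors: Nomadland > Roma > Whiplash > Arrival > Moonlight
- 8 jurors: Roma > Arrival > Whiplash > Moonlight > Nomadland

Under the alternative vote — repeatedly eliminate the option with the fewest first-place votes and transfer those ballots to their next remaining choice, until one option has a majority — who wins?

Whiplash

Round 1: Roma 8, Nomadland 9, Moonlight 3, Arrival 4, Whiplash 8. Eliminate Moonlight.
Round 2: Roma 8, Nomadland 9, Arrival 4, Whiplash 11. Eliminate Arrival.
Round 3: Roma 8, Nomadland 13, Whiplash 11. Eliminate Roma.
Round 4: Nomadland 13, Whiplash 19. Whiplash has a majority.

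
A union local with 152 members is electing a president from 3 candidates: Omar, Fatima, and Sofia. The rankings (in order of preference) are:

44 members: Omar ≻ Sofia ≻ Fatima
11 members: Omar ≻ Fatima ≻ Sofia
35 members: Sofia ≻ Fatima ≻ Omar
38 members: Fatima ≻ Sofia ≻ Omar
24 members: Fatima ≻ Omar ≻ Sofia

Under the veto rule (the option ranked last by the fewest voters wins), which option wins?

Last-place votes: Omar 73, Fatima 44, Sofia 35.
Sofia is ranked last by the fewest voters, so Sofia wins.

Sofia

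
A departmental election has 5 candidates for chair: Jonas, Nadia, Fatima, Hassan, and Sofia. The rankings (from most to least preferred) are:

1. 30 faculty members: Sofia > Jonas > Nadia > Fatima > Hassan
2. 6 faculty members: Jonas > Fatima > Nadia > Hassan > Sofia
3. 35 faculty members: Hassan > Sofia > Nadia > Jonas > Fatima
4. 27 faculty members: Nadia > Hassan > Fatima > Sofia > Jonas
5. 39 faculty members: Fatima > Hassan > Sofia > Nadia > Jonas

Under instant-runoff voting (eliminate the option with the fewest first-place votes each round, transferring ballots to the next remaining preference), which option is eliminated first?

Jonas

Round 1: Jonas 6, Nadia 27, Fatima 39, Hassan 35, Sofia 30. Eliminate Jonas.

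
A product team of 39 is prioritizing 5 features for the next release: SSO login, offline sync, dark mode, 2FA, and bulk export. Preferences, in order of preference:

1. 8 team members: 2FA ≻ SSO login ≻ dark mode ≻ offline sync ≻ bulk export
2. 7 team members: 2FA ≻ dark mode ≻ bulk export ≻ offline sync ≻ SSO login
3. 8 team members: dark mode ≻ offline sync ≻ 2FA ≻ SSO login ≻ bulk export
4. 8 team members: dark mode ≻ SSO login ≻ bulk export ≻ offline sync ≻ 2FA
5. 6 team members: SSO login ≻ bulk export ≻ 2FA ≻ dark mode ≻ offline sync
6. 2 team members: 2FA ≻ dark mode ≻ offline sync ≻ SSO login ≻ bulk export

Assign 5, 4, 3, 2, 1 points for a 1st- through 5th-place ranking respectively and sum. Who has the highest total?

dark mode

SSO login: 8·4 + 7·1 + 8·2 + 8·4 + 6·5 + 2·2 = 121
offline sync: 8·2 + 7·2 + 8·4 + 8·2 + 6·1 + 2·3 = 90
dark mode: 8·3 + 7·4 + 8·5 + 8·5 + 6·2 + 2·4 = 152
2FA: 8·5 + 7·5 + 8·3 + 8·1 + 6·3 + 2·5 = 135
bulk export: 8·1 + 7·3 + 8·1 + 8·3 + 6·4 + 2·1 = 87
dark mode has the highest Borda score (152).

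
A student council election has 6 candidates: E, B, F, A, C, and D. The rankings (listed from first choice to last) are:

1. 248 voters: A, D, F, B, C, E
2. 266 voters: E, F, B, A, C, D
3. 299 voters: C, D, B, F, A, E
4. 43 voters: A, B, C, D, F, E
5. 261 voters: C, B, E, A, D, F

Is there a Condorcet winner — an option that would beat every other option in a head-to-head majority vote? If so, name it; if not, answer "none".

C

C vs E: 851–266 for C.
C vs B: 560–557 for C.
C vs F: 603–514 for C.
C vs A: 560–557 for C.
C vs D: 869–248 for C.
C beats every other option head-to-head.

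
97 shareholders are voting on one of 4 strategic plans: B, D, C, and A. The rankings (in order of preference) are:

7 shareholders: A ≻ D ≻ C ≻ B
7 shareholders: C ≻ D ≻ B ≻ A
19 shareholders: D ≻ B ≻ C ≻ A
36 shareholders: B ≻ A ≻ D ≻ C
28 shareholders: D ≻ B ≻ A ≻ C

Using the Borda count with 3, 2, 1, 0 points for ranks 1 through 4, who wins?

B: 7·0 + 7·1 + 19·2 + 36·3 + 28·2 = 209
D: 7·2 + 7·2 + 19·3 + 36·1 + 28·3 = 205
C: 7·1 + 7·3 + 19·1 + 36·0 + 28·0 = 47
A: 7·3 + 7·0 + 19·0 + 36·2 + 28·1 = 121
B has the highest Borda score (209).

B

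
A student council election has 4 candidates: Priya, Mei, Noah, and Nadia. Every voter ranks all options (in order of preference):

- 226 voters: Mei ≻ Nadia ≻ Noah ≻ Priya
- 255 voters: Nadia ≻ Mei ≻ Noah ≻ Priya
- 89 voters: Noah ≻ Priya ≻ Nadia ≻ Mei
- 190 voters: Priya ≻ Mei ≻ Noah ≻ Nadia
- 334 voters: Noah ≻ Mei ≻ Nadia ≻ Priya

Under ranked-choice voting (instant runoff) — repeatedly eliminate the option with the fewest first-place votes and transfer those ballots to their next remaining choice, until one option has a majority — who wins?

Mei

Round 1: Priya 190, Mei 226, Noah 423, Nadia 255. Eliminate Priya.
Round 2: Mei 416, Noah 423, Nadia 255. Eliminate Nadia.
Round 3: Mei 671, Noah 423. Mei has a majority.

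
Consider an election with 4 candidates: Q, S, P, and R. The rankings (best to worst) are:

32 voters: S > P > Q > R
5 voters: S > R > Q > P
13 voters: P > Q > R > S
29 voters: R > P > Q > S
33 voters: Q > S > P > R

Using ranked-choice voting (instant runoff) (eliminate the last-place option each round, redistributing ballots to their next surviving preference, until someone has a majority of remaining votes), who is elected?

Q

Round 1: Q 33, S 37, P 13, R 29. Eliminate P.
Round 2: Q 46, S 37, R 29. Eliminate R.
Round 3: Q 75, S 37. Q has a majority.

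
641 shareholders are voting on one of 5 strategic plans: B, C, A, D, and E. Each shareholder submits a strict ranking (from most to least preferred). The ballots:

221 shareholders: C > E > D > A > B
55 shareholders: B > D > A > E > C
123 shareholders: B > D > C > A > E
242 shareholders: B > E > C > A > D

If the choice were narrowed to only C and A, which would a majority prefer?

C

Voters preferring C to A: 586; preferring A to C: 55.
C wins the head-to-head.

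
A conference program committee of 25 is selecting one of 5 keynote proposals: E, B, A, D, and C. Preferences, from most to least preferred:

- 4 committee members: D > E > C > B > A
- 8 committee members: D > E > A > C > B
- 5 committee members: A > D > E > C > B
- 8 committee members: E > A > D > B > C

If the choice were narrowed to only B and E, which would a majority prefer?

Voters preferring B to E: 0; preferring E to B: 25.
E wins the head-to-head.

E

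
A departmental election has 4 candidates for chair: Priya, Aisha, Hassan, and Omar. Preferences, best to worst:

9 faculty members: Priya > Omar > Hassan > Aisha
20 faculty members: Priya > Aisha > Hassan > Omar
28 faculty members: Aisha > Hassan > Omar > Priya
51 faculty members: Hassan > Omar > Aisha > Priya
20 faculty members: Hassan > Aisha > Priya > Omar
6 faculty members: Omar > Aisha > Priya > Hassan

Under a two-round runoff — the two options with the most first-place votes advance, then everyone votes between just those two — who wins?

Hassan

Round 1 first-place votes: Priya 29, Aisha 28, Hassan 71, Omar 6.
Hassan and Priya advance.
Runoff: Hassan is preferred to Priya by 99 voters; Priya by 35.
Hassan wins the runoff.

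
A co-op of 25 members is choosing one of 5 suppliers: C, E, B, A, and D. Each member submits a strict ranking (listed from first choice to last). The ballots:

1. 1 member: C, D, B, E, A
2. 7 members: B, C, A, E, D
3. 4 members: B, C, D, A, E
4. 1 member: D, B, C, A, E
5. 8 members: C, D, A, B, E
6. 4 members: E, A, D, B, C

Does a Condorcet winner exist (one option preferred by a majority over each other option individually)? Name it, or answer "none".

Checking pairwise contests:
B beats C 16–9.
C beats E 21–4.
D beats B 14–11.
C beats A 21–4.
C beats D 20–5.
Every option loses at least one head-to-head, so there is no Condorcet winner.

none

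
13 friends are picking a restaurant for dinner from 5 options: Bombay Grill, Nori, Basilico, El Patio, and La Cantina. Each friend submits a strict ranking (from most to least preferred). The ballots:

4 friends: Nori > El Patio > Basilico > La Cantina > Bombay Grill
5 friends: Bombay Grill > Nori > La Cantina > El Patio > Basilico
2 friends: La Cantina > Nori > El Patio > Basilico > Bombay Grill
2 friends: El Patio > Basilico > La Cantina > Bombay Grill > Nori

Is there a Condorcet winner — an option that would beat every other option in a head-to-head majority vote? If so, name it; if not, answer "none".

Checking pairwise contests:
Basilico beats Bombay Grill 8–5.
Bombay Grill beats Nori 7–6.
Nori beats Basilico 11–2.
Nori beats El Patio 11–2.
Nori beats La Cantina 9–4.
Every option loses at least one head-to-head, so there is no Condorcet winner.

none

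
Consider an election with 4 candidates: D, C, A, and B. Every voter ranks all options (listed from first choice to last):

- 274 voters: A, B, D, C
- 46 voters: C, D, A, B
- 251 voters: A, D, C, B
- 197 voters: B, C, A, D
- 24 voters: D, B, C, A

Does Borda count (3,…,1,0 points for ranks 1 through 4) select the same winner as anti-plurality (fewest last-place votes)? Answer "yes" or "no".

Borda — scores: D 940, C 807, A 1818, B 1187. Winner: A.
Anti-plurality — last-place votes: D 197, C 274, A 24, B 297. Winner: A.
The two methods agree.

yes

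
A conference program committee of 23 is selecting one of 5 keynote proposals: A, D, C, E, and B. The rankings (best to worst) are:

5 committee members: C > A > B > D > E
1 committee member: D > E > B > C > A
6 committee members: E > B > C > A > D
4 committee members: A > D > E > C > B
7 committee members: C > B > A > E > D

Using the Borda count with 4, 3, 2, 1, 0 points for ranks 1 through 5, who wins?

A: 5·3 + 1·0 + 6·1 + 4·4 + 7·2 = 51
D: 5·1 + 1·4 + 6·0 + 4·3 + 7·0 = 21
C: 5·4 + 1·1 + 6·2 + 4·1 + 7·4 = 65
E: 5·0 + 1·3 + 6·4 + 4·2 + 7·1 = 42
B: 5·2 + 1·2 + 6·3 + 4·0 + 7·3 = 51
C has the highest Borda score (65).

C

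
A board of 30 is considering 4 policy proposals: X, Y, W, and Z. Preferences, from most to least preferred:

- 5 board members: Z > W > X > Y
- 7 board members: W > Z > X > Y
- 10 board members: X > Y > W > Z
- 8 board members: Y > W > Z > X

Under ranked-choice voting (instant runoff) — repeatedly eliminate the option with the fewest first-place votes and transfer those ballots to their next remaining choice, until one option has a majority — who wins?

Round 1: X 10, Y 8, W 7, Z 5. Eliminate Z.
Round 2: X 10, Y 8, W 12. Eliminate Y.
Round 3: X 10, W 20. W has a majority.

W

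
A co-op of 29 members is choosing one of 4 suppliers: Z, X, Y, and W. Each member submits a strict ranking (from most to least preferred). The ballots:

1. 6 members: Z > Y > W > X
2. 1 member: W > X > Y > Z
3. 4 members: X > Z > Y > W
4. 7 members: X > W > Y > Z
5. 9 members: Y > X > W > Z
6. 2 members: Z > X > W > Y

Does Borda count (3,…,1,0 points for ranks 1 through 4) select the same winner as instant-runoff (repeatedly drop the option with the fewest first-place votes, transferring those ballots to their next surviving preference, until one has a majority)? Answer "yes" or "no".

no

Borda — scores: Z 32, X 57, Y 51, W 34. Winner: X.
Instant-runoff — R1 Z 8, X 11, Y 9, W 1 (W out); R2 Z 8, X 12, Y 9 (Z out); R3 X 14, Y 15 (Y winner). Winner: Y.
The two methods disagree.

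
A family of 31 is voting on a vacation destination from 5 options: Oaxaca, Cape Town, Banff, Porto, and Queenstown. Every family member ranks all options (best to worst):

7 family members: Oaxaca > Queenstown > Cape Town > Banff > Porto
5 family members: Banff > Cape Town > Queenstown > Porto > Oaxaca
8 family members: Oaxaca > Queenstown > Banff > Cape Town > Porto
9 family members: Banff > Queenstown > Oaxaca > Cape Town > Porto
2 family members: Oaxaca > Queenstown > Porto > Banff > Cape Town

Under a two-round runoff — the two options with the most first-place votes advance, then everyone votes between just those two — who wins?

Oaxaca

Round 1 first-place votes: Oaxaca 17, Cape Town 0, Banff 14, Porto 0, Queenstown 0.
Oaxaca and Banff advance.
Runoff: Oaxaca is preferred to Banff by 17 voters; Banff by 14.
Oaxaca wins the runoff.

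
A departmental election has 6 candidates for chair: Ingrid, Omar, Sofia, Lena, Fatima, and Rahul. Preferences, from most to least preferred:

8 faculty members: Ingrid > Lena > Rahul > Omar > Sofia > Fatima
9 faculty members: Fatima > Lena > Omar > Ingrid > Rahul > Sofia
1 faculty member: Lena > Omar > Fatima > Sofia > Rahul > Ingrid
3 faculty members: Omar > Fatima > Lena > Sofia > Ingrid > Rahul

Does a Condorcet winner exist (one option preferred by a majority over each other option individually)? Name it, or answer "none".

Checking pairwise contests:
Omar beats Ingrid 13–8.
Lena beats Omar 18–3.
Ingrid beats Sofia 17–4.
Fatima beats Lena 12–9.
Omar beats Fatima 12–9.
Ingrid beats Rahul 20–1.
Every option loses at least one head-to-head, so there is no Condorcet winner.

none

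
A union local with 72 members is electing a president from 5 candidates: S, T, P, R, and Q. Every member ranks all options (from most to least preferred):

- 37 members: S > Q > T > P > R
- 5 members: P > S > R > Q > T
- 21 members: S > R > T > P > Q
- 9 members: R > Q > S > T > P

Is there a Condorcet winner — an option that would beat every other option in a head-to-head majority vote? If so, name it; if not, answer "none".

S vs T: 72–0 for S.
S vs P: 67–5 for S.
S vs R: 63–9 for S.
S vs Q: 63–9 for S.
S beats every other option head-to-head.

S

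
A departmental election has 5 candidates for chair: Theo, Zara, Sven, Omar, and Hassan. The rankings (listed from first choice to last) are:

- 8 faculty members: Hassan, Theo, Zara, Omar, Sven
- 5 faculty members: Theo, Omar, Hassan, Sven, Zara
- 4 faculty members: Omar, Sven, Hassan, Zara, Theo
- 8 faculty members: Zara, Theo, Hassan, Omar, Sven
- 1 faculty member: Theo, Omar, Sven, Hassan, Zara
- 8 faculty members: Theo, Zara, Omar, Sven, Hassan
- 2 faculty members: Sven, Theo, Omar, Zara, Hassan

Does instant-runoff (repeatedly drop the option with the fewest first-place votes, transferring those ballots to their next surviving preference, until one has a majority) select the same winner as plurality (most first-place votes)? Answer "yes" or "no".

Instant-runoff — R1 Theo 14, Zara 8, Sven 2, Omar 4, Hassan 8 (Sven out); R2 Theo 16, Zara 8, Omar 4, Hassan 8 (Omar out); R3 Theo 16, Zara 8, Hassan 12 (Zara out); R4 Theo 24, Hassan 12 (Theo winner). Winner: Theo.
Plurality — first-place votes: Theo 14, Zara 8, Sven 2, Omar 4, Hassan 8. Winner: Theo.
The two methods agree.

yes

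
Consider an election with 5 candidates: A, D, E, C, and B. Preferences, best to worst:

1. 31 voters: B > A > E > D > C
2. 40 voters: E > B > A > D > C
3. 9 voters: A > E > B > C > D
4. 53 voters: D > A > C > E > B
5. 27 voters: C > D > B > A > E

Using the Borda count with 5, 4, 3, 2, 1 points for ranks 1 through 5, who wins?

A: 31·4 + 40·3 + 9·5 + 53·4 + 27·2 = 555
D: 31·2 + 40·2 + 9·1 + 53·5 + 27·4 = 524
E: 31·3 + 40·5 + 9·4 + 53·2 + 27·1 = 462
C: 31·1 + 40·1 + 9·2 + 53·3 + 27·5 = 383
B: 31·5 + 40·4 + 9·3 + 53·1 + 27·3 = 476
A has the highest Borda score (555).

A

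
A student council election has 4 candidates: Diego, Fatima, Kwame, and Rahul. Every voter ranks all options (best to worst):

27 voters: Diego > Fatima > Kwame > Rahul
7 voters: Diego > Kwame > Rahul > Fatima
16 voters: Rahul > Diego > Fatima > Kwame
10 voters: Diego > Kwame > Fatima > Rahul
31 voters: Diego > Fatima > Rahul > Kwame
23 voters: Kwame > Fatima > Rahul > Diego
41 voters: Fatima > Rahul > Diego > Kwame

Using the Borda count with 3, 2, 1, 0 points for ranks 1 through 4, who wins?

Fatima

Diego: 27·3 + 7·3 + 16·2 + 10·3 + 31·3 + 23·0 + 41·1 = 298
Fatima: 27·2 + 7·0 + 16·1 + 10·1 + 31·2 + 23·2 + 41·3 = 311
Kwame: 27·1 + 7·2 + 16·0 + 10·2 + 31·0 + 23·3 + 41·0 = 130
Rahul: 27·0 + 7·1 + 16·3 + 10·0 + 31·1 + 23·1 + 41·2 = 191
Fatima has the highest Borda score (311).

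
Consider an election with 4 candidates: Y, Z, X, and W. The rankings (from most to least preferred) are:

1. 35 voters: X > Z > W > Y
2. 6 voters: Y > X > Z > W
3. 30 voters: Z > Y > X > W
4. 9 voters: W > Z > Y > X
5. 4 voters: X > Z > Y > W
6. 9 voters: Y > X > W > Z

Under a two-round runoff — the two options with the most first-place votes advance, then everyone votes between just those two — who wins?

X

Round 1 first-place votes: Y 15, Z 30, X 39, W 9.
X and Z advance.
Runoff: X is preferred to Z by 54 voters; Z by 39.
X wins the runoff.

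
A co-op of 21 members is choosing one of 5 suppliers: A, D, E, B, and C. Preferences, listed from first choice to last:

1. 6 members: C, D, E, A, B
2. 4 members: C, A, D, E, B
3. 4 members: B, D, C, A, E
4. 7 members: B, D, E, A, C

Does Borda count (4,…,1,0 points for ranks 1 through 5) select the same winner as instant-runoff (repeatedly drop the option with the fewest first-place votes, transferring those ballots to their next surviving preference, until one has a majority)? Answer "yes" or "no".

no

Borda — scores: A 29, D 59, E 30, B 44, C 48. Winner: D.
Instant-runoff — R1 A 0, D 0, E 0, B 11, C 10 (B winner). Winner: B.
The two methods disagree.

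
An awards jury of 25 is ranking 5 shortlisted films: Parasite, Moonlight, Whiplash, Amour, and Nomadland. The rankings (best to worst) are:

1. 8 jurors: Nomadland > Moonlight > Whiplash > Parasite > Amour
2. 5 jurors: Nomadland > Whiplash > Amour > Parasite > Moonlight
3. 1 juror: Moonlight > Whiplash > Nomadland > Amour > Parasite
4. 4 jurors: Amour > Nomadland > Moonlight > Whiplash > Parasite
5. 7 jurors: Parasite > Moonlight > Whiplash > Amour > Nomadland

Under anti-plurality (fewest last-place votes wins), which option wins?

Last-place votes: Parasite 5, Moonlight 5, Whiplash 0, Amour 8, Nomadland 7.
Whiplash is ranked last by the fewest voters, so Whiplash wins.

Whiplash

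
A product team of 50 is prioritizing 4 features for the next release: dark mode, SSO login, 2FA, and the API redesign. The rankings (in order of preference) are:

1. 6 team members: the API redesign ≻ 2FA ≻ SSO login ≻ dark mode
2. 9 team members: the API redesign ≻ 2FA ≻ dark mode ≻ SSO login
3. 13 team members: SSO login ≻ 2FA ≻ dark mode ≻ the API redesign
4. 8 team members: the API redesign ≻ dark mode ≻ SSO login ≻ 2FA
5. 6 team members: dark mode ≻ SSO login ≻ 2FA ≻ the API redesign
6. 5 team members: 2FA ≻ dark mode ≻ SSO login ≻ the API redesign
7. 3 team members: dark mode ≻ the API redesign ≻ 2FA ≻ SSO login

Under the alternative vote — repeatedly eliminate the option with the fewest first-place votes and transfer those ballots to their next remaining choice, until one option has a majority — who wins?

Round 1: dark mode 9, SSO login 13, 2FA 5, the API redesign 23. Eliminate 2FA.
Round 2: dark mode 14, SSO login 13, the API redesign 23. Eliminate SSO login.
Round 3: dark mode 27, the API redesign 23. Dark mode has a majority.

dark mode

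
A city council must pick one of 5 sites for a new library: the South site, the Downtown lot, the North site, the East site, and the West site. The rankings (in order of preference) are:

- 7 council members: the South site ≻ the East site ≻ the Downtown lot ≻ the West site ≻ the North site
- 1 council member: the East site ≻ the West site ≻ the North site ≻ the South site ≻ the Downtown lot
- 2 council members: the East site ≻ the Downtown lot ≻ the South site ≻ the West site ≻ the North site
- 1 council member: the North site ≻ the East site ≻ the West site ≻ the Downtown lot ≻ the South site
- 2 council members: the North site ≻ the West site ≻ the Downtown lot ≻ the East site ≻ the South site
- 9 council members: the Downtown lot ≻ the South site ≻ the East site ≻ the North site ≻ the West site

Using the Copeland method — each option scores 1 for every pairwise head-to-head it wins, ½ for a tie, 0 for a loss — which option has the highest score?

the South site: beats the North site, the East site, and the West site; loses to the Downtown lot → score 3.
the Downtown lot: beats the South site, the North site, and the West site; ties the East site → score 3.5.
the North site: beats the West site; loses to the South site, the Downtown lot, and the East site → score 1.
the East site: beats the North site and the West site; ties the Downtown lot; loses to the South site → score 2.5.
the West site: loses to the South site, the Downtown lot, the North site, and the East site → score 0.
the Downtown lot has the best pairwise record.

the Downtown lot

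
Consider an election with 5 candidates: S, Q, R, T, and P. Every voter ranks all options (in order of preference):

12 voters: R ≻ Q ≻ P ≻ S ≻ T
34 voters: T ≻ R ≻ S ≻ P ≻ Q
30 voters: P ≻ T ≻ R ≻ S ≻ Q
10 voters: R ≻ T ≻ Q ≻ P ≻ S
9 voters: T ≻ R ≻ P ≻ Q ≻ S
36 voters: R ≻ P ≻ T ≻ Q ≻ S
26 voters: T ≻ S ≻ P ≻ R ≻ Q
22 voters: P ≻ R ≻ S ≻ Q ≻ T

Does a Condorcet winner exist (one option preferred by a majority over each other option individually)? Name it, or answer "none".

Checking pairwise contests:
R beats S 153–26.
S beats Q 112–67.
T beats R 99–80.
P beats T 100–79.
R beats P 101–78.
Every option loses at least one head-to-head, so there is no Condorcet winner.

none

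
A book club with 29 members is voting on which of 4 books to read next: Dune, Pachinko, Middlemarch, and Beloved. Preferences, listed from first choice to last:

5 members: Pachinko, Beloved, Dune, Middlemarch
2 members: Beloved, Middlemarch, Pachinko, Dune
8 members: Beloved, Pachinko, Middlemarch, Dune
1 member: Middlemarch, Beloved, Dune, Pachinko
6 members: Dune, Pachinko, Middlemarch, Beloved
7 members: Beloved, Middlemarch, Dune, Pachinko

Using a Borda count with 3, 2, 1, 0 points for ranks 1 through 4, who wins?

Beloved

Dune: 5·1 + 2·0 + 8·0 + 1·1 + 6·3 + 7·1 = 31
Pachinko: 5·3 + 2·1 + 8·2 + 1·0 + 6·2 + 7·0 = 45
Middlemarch: 5·0 + 2·2 + 8·1 + 1·3 + 6·1 + 7·2 = 35
Beloved: 5·2 + 2·3 + 8·3 + 1·2 + 6·0 + 7·3 = 63
Beloved has the highest Borda score (63).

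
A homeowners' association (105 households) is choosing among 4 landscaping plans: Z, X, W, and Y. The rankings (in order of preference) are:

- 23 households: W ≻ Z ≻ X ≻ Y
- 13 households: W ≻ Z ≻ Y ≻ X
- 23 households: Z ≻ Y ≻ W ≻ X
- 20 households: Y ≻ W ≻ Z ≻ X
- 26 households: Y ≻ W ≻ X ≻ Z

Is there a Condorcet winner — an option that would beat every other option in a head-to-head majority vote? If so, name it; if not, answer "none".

Checking pairwise contests:
W beats Z 82–23.
Z beats X 79–26.
Y beats W 69–36.
Z beats Y 59–46.
Every option loses at least one head-to-head, so there is no Condorcet winner.

none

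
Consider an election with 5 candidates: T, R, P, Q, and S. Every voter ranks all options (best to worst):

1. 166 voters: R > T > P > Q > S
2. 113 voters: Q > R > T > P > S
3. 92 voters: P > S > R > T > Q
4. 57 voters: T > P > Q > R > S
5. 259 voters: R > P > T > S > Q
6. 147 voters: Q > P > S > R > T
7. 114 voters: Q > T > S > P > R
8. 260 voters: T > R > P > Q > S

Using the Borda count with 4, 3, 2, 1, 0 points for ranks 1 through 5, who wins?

R

T: 166·3 + 113·2 + 92·1 + 57·4 + 259·2 + 147·0 + 114·3 + 260·4 = 2944
R: 166·4 + 113·3 + 92·2 + 57·1 + 259·4 + 147·1 + 114·0 + 260·3 = 3207
P: 166·2 + 113·1 + 92·4 + 57·3 + 259·3 + 147·3 + 114·1 + 260·2 = 2836
Q: 166·1 + 113·4 + 92·0 + 57·2 + 259·0 + 147·4 + 114·4 + 260·1 = 2036
S: 166·0 + 113·0 + 92·3 + 57·0 + 259·1 + 147·2 + 114·2 + 260·0 = 1057
R has the highest Borda score (3207).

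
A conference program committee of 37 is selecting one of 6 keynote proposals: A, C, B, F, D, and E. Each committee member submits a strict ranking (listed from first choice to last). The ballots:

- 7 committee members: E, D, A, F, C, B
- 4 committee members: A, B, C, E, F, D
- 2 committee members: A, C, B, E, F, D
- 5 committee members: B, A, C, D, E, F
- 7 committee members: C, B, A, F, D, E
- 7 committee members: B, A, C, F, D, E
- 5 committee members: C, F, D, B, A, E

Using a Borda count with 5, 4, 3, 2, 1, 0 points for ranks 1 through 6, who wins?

A: 7·3 + 4·5 + 2·5 + 5·4 + 7·3 + 7·4 + 5·1 = 125
C: 7·1 + 4·3 + 2·4 + 5·3 + 7·5 + 7·3 + 5·5 = 123
B: 7·0 + 4·4 + 2·3 + 5·5 + 7·4 + 7·5 + 5·2 = 120
F: 7·2 + 4·1 + 2·1 + 5·0 + 7·2 + 7·2 + 5·4 = 68
D: 7·4 + 4·0 + 2·0 + 5·2 + 7·1 + 7·1 + 5·3 = 67
E: 7·5 + 4·2 + 2·2 + 5·1 + 7·0 + 7·0 + 5·0 = 52
A has the highest Borda score (125).

A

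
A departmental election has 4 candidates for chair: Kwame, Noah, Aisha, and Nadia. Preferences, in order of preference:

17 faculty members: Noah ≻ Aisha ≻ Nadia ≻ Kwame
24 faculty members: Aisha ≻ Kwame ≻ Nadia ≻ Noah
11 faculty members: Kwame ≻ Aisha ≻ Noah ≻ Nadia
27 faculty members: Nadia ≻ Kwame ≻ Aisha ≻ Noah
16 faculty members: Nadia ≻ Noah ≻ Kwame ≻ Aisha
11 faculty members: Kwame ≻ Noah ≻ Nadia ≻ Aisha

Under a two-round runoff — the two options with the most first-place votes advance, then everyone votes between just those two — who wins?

Round 1 first-place votes: Kwame 22, Noah 17, Aisha 24, Nadia 43.
Nadia and Aisha advance.
Runoff: Nadia is preferred to Aisha by 54 voters; Aisha by 52.
Nadia wins the runoff.

Nadia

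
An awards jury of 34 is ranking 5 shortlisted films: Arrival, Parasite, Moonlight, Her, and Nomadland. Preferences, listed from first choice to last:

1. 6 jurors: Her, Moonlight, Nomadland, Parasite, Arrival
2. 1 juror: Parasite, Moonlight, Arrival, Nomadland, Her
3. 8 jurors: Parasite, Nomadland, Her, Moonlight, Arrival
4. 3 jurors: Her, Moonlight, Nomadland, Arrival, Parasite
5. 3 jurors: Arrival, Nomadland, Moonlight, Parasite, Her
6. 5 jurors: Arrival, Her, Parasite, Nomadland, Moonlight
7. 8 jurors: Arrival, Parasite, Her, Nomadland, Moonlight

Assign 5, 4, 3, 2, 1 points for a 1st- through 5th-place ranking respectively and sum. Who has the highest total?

Her

Arrival: 6·1 + 1·3 + 8·1 + 3·2 + 3·5 + 5·5 + 8·5 = 103
Parasite: 6·2 + 1·5 + 8·5 + 3·1 + 3·2 + 5·3 + 8·4 = 113
Moonlight: 6·4 + 1·4 + 8·2 + 3·4 + 3·3 + 5·1 + 8·1 = 78
Her: 6·5 + 1·1 + 8·3 + 3·5 + 3·1 + 5·4 + 8·3 = 117
Nomadland: 6·3 + 1·2 + 8·4 + 3·3 + 3·4 + 5·2 + 8·2 = 99
Her has the highest Borda score (117).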